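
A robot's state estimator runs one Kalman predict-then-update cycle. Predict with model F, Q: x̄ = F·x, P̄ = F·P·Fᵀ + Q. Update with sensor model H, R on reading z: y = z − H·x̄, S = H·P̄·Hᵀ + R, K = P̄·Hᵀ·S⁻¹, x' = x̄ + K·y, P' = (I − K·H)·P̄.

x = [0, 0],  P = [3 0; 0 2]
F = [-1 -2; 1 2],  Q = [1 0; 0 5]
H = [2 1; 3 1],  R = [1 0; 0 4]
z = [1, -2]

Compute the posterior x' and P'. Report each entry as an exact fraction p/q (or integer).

x̄ = F·x = [0, 0]
P̄ = F·P·Fᵀ + Q = [12 -11; -11 16]
y = z − H·x̄ = [1, -2]
S = H·P̄·Hᵀ + R = [21 33; 33 62]
K = P̄·Hᵀ·S⁻¹ = [-19/213 32/71; 63/71 -53/71]
x' = x̄ + K·y = [-211/213, 169/71]
P' = (I − K·H)·P̄ = [403/213 -275/71; -275/71 613/71]

x' = [-211/213, 169/71]
P' = [403/213 -275/71; -275/71 613/71]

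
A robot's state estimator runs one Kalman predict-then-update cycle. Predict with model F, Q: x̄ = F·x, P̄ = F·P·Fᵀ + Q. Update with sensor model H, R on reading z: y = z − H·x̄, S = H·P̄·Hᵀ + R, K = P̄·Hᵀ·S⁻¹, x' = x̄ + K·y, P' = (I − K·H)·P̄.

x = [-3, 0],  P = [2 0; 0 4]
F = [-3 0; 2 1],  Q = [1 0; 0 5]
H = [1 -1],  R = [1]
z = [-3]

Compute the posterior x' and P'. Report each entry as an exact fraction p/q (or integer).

x̄ = F·x = [9, -6]
P̄ = F·P·Fᵀ + Q = [19 -12; -12 17]
y = z − H·x̄ = [-18]
S = H·P̄·Hᵀ + R = [61]
K = P̄·Hᵀ·S⁻¹ = [31/61; -29/61]
x' = x̄ + K·y = [-9/61, 156/61]
P' = (I − K·H)·P̄ = [198/61 167/61; 167/61 196/61]

x' = [-9/61, 156/61]
P' = [198/61 167/61; 167/61 196/61]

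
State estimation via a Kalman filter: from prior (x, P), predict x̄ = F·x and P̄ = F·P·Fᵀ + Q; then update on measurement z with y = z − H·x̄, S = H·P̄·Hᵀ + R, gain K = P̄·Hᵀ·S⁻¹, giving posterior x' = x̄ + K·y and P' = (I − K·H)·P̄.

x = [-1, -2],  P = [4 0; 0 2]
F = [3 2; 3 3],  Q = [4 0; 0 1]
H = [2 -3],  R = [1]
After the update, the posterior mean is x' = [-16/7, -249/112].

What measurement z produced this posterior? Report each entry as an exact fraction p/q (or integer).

x̄ = F·x = [-7, -9]
P̄ = F·P·Fᵀ + Q = [48 48; 48 55]
S = H·P̄·Hᵀ + R = [112]
K = P̄·Hᵀ·S⁻¹ = [-3/7; -69/112]
x' − x̄ = [33/7, 759/112] = K·y
y = (KᵀK)⁻¹·Kᵀ·(x' − x̄) = [-11]
z = y + H·x̄ = [-11] + [13] = [2]

z = [2]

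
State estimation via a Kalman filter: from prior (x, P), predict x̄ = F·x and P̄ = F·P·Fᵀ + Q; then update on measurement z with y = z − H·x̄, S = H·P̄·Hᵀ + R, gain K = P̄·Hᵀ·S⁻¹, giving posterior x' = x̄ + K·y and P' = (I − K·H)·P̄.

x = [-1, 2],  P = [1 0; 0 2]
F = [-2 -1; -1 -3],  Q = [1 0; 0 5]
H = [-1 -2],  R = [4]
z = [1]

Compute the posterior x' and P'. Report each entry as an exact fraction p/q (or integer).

x' = [207/139, -191/139]
P' = [444/139 -176/139; -176/139 200/139]

x̄ = F·x = [0, -5]
P̄ = F·P·Fᵀ + Q = [7 8; 8 24]
y = z − H·x̄ = [-9]
S = H·P̄·Hᵀ + R = [139]
K = P̄·Hᵀ·S⁻¹ = [-23/139; -56/139]
x' = x̄ + K·y = [207/139, -191/139]
P' = (I − K·H)·P̄ = [444/139 -176/139; -176/139 200/139]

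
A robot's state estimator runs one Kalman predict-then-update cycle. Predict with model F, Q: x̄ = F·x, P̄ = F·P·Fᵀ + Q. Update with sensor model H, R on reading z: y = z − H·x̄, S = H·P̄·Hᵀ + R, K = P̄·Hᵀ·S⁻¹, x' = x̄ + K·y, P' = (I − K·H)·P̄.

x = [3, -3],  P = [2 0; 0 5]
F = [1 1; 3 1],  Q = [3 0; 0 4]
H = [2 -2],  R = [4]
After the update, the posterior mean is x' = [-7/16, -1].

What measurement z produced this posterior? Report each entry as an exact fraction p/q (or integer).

x̄ = F·x = [0, 6]
P̄ = F·P·Fᵀ + Q = [10 11; 11 27]
S = H·P̄·Hᵀ + R = [64]
K = P̄·Hᵀ·S⁻¹ = [-1/32; -1/2]
x' − x̄ = [-7/16, -7] = K·y
y = (KᵀK)⁻¹·Kᵀ·(x' − x̄) = [14]
z = y + H·x̄ = [14] + [-12] = [2]

z = [2]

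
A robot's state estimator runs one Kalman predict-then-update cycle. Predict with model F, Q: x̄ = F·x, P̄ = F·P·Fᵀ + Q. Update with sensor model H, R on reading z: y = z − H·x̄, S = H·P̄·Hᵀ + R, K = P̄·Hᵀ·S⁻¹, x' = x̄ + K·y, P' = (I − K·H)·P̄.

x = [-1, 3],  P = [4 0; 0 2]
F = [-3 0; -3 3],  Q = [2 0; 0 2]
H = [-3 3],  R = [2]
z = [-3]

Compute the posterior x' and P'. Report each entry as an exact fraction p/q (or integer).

x̄ = F·x = [3, 12]
P̄ = F·P·Fᵀ + Q = [38 36; 36 56]
y = z − H·x̄ = [-30]
S = H·P̄·Hᵀ + R = [200]
K = P̄·Hᵀ·S⁻¹ = [-3/100; 3/10]
x' = x̄ + K·y = [39/10, 3]
P' = (I − K·H)·P̄ = [1891/50 189/5; 189/5 38]

x' = [39/10, 3]
P' = [1891/50 189/5; 189/5 38]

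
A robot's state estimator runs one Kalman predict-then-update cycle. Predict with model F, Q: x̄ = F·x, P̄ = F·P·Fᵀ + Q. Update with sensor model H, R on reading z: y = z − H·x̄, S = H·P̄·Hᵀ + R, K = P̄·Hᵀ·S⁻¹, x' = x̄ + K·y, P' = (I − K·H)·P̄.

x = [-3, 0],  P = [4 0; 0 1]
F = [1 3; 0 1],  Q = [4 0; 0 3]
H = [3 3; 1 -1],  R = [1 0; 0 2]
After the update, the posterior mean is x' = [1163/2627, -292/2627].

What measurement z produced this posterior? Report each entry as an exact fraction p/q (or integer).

x̄ = F·x = [-3, 0]
P̄ = F·P·Fᵀ + Q = [17 3; 3 4]
S = H·P̄·Hᵀ + R = [244 39; 39 17]
K = P̄·Hᵀ·S⁻¹ = [474/2627 1076/2627; 396/2627 -1063/2627]
x' − x̄ = [9044/2627, -292/2627] = K·y
y = (KᵀK)⁻¹·Kᵀ·(x' − x̄) = [10, 4]
z = y + H·x̄ = [10, 4] + [-9, -3] = [1, 1]

z = [1, 1]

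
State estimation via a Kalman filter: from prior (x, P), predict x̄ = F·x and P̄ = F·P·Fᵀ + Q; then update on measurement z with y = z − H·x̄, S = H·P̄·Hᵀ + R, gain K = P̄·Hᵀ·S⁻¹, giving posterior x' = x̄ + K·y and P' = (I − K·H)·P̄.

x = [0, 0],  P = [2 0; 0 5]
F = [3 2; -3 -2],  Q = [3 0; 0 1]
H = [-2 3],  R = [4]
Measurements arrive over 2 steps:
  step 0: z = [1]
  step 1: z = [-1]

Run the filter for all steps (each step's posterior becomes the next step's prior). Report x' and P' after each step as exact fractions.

step 0: x̄ = F·x = [0, 0]
step 0: P̄ = F·P·Fᵀ + Q = [41 -38; -38 39]
step 0: y = z − H·x̄ = [1]
step 0: S = H·P̄·Hᵀ + R = [975]
step 0: K = P̄·Hᵀ·S⁻¹ = [-196/975; 193/975]
step 0: x' = x̄ + K·y = [-196/975, 193/975]
step 0: P' = (I − K·H)·P̄ = [1559/975 778/975; 778/975 776/975]
step 1: x̄ = F·x = [-202/975, 202/975]
step 1: P̄ = F·P·Fᵀ + Q = [29396/975 -26471/975; -26471/975 27446/975]
step 1: y = z − H·x̄ = [-397/195]
step 1: S = H·P̄·Hᵀ + R = [27446/39]
step 1: K = P̄·Hᵀ·S⁻¹ = [-27641/137230; 13528/68615]
step 1: x' = x̄ + K·y = [27843/137230, -13326/68615]
step 1: P' = (I − K·H)·P̄ = [219373/137230 54697/68615; 54697/68615 54502/68615]

step 0: x' = [-196/975, 193/975], P' = [1559/975 778/975; 778/975 776/975]
step 1: x' = [27843/137230, -13326/68615], P' = [219373/137230 54697/68615; 54697/68615 54502/68615]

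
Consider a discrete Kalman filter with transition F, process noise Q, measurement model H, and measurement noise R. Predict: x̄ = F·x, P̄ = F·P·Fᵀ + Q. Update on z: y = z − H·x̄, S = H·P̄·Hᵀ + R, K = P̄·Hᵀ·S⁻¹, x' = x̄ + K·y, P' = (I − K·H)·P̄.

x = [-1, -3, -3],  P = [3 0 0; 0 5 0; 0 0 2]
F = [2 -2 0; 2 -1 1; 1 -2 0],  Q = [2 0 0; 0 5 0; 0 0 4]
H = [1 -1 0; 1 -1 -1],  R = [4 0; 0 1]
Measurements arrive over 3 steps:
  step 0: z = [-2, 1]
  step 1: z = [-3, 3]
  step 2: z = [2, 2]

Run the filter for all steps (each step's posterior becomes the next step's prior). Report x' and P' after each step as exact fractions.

step 0: x' = [-52/19, -246/95, -101/95], P' = [244/19 180/19 79/19; 180/19 872/95 107/95; 79/19 107/95 749/190]
step 1: x' = [-142172/80641, -47985/80641, -307684/80641], P' = [805082/80641 774298/80641 68340/80641; 774298/80641 989838/80641 -166284/80641; 68340/80641 -166284/80641 298554/80641]
step 2: x' = [-57530272/38935709, -145967838/38935709, 6793560/38935709], P' = [345632222/38935709 305101878/38935709 59919508/38935709; 305101878/38935709 388605282/38935709 -61250876/38935709; 59919508/38935709 -61250876/38935709 155399854/38935709]

step 0: x̄ = F·x = [4, -2, 5]
step 0: P̄ = F·P·Fᵀ + Q = [34 22 26; 22 24 16; 26 16 27]
step 0: y = z − H·x̄ = [-8, 0]
step 0: S = H·P̄·Hᵀ + R = [18 4; 4 22]
step 0: K = P̄·Hᵀ·S⁻¹ = [16/19 -15/19; 7/95 -79/95; 72/95 -173/190]
step 0: x' = x̄ + K·y = [-52/19, -246/95, -101/95]
step 0: P' = (I − K·H)·P̄ = [244/19 180/19 79/19; 180/19 872/95 107/95; 79/19 107/95 749/190]
step 1: x̄ = F·x = [-28/95, -75/19, 232/95]
step 1: P̄ = F·P·Fᵀ + Q = [1358/95 360/19 528/95; 360/19 1747/38 -27/19; 528/95 -27/19 1488/95]
step 1: y = z − H·x̄ = [-632/95, 34/19]
step 1: S = H·P̄·Hᵀ + R = [5011/190 585/38; 585/38 953/38]
step 1: K = P̄·Hᵀ·S⁻¹ = [7696/80641 -37556/80641; -53885/80641 -49256/80641; 58656/80641 -63930/80641]
step 1: x' = x̄ + K·y = [-142172/80641, -47985/80641, -307684/80641]
step 1: P' = (I − K·H)·P̄ = [805082/80641 774298/80641 68340/80641; 774298/80641 989838/80641 -166284/80641; 68340/80641 -166284/80641 298554/80641]
step 2: x̄ = F·x = [-188374/80641, -544043/80641, -46202/80641]
step 2: P̄ = F·P·Fᵀ + Q = [1146578/80641 1023464/80641 923728/80641; 1023464/80641 2420661/80641 119258/80641; 923728/80641 119258/80641 1989806/80641]
step 2: y = z − H·x̄ = [-194387/80641, -240589/80641]
step 2: S = H·P̄·Hᵀ + R = [1842875/80641 715841/80641; 715841/80641 1981818/80641]
step 2: K = P̄·Hᵀ·S⁻¹ = [10132586/38935709 -19389164/38935709; -20875851/38935709 -22252528/38935709; 30292596/38935709 -34229470/38935709]
step 2: x' = x̄ + K·y = [-57530272/38935709, -145967838/38935709, 6793560/38935709]
step 2: P' = (I − K·H)·P̄ = [345632222/38935709 305101878/38935709 59919508/38935709; 305101878/38935709 388605282/38935709 -61250876/38935709; 59919508/38935709 -61250876/38935709 155399854/38935709]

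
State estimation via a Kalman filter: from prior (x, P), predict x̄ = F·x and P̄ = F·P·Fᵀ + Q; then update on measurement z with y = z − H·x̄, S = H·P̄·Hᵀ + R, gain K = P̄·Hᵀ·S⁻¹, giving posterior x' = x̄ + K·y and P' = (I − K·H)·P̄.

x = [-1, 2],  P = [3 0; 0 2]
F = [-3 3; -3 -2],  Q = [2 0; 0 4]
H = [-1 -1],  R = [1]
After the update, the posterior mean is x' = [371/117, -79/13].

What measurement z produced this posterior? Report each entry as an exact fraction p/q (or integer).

z = [3]

x̄ = F·x = [9, -1]
P̄ = F·P·Fᵀ + Q = [47 15; 15 39]
S = H·P̄·Hᵀ + R = [117]
K = P̄·Hᵀ·S⁻¹ = [-62/117; -6/13]
x' − x̄ = [-682/117, -66/13] = K·y
y = (KᵀK)⁻¹·Kᵀ·(x' − x̄) = [11]
z = y + H·x̄ = [11] + [-8] = [3]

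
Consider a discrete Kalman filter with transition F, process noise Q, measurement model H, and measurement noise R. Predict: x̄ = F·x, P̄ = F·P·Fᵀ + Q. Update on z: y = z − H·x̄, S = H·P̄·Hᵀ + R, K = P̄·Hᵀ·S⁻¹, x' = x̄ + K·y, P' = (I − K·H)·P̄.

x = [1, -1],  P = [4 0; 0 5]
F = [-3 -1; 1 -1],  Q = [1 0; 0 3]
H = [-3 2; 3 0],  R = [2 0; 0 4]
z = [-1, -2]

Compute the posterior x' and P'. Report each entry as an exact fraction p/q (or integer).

x̄ = F·x = [-2, 2]
P̄ = F·P·Fᵀ + Q = [42 -7; -7 12]
y = z − H·x̄ = [-11, 4]
S = H·P̄·Hᵀ + R = [512 -420; -420 382]
K = P̄·Hᵀ·S⁻¹ = [-35/1199 357/1199; 4185/9592 2037/4796]
x' = x̄ + K·y = [-585/1199, -10555/9592]
P' = (I − K·H)·P̄ = [476/1199 679/1199; 679/1199 12333/9592]

x' = [-585/1199, -10555/9592]
P' = [476/1199 679/1199; 679/1199 12333/9592]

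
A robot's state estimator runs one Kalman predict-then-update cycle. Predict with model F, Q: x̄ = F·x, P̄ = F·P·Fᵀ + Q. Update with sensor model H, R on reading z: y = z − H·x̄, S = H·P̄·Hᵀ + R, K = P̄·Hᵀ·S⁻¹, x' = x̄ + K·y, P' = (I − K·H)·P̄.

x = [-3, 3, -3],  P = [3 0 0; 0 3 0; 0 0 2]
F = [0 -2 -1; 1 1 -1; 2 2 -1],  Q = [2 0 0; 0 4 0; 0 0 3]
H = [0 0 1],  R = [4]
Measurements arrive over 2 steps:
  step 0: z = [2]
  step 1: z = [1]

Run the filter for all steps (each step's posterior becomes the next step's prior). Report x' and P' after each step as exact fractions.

step 0: x̄ = F·x = [-3, 3, 3]
step 0: P̄ = F·P·Fᵀ + Q = [16 -4 -10; -4 12 14; -10 14 29]
step 0: y = z − H·x̄ = [-1]
step 0: S = H·P̄·Hᵀ + R = [33]
step 0: K = P̄·Hᵀ·S⁻¹ = [-10/33; 14/33; 29/33]
step 0: x' = x̄ + K·y = [-89/33, 85/33, 70/33]
step 0: P' = (I − K·H)·P̄ = [428/33 8/33 -40/33; 8/33 200/33 56/33; -40/33 56/33 116/33]
step 1: x̄ = F·x = [-80/11, -74/33, -26/11]
step 1: P̄ = F·P·Fᵀ + Q = [402/11 -68/11 -212/11; -68/11 860/33 452/11; -212/11 452/11 909/11]
step 1: y = z − H·x̄ = [37/11]
step 1: S = H·P̄·Hᵀ + R = [953/11]
step 1: K = P̄·Hᵀ·S⁻¹ = [-212/953; 452/953; 909/953]
step 1: x' = x̄ + K·y = [-7644/953, -1850/2859, 805/953]
step 1: P' = (I − K·H)·P̄ = [30742/953 2820/953 -848/953; 2820/953 18788/2859 1808/953; -848/953 1808/953 3636/953]

step 0: x' = [-89/33, 85/33, 70/33], P' = [428/33 8/33 -40/33; 8/33 200/33 56/33; -40/33 56/33 116/33]
step 1: x' = [-7644/953, -1850/2859, 805/953], P' = [30742/953 2820/953 -848/953; 2820/953 18788/2859 1808/953; -848/953 1808/953 3636/953]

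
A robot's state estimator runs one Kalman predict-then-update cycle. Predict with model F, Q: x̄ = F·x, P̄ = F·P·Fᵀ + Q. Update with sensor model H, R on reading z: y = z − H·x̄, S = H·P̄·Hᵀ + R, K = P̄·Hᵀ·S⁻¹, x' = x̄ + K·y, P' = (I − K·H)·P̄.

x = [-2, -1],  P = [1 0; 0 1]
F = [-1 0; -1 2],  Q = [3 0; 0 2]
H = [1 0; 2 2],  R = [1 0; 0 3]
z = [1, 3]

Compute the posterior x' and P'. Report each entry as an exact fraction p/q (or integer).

x' = [44/35, 1/5]
P' = [24/35 -3/5; -3/5 6/5]

x̄ = F·x = [2, 0]
P̄ = F·P·Fᵀ + Q = [4 1; 1 7]
y = z − H·x̄ = [-1, -1]
S = H·P̄·Hᵀ + R = [5 10; 10 55]
K = P̄·Hᵀ·S⁻¹ = [24/35 2/35; -3/5 2/5]
x' = x̄ + K·y = [44/35, 1/5]
P' = (I − K·H)·P̄ = [24/35 -3/5; -3/5 6/5]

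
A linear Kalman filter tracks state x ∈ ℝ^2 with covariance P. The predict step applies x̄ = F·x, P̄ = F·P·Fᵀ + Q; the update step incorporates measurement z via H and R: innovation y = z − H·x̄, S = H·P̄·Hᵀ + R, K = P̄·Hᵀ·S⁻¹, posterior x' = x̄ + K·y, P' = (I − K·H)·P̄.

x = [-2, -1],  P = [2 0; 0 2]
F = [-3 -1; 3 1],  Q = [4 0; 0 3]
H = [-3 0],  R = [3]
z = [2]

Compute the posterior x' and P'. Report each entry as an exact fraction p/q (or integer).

x' = [-41/73, -51/73]
P' = [24/73 -20/73; -20/73 479/73]

x̄ = F·x = [7, -7]
P̄ = F·P·Fᵀ + Q = [24 -20; -20 23]
y = z − H·x̄ = [23]
S = H·P̄·Hᵀ + R = [219]
K = P̄·Hᵀ·S⁻¹ = [-24/73; 20/73]
x' = x̄ + K·y = [-41/73, -51/73]
P' = (I − K·H)·P̄ = [24/73 -20/73; -20/73 479/73]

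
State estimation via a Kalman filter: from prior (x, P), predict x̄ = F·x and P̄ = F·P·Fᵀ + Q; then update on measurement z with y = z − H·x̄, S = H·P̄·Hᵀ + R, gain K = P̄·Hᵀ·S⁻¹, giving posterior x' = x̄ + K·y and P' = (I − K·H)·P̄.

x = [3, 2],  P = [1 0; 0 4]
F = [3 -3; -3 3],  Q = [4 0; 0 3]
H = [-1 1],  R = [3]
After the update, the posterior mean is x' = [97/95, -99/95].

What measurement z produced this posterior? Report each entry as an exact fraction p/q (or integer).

z = [-2]

x̄ = F·x = [3, -3]
P̄ = F·P·Fᵀ + Q = [49 -45; -45 48]
S = H·P̄·Hᵀ + R = [190]
K = P̄·Hᵀ·S⁻¹ = [-47/95; 93/190]
x' − x̄ = [-188/95, 186/95] = K·y
y = (KᵀK)⁻¹·Kᵀ·(x' − x̄) = [4]
z = y + H·x̄ = [4] + [-6] = [-2]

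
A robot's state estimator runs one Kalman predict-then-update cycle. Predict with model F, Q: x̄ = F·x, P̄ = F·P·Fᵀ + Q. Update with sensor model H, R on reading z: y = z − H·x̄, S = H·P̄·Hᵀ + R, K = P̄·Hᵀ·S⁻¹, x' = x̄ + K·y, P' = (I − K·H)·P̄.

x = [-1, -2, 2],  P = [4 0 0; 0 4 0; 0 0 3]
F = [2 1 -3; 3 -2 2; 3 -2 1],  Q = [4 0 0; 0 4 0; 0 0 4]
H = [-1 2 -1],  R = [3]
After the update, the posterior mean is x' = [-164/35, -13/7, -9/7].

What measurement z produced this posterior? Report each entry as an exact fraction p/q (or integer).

x̄ = F·x = [-10, 5, 3]
P̄ = F·P·Fᵀ + Q = [51 -2 7; -2 68 58; 7 58 59]
S = H·P̄·Hᵀ + R = [175]
K = P̄·Hᵀ·S⁻¹ = [-62/175; 16/35; 2/7]
x' − x̄ = [186/35, -48/7, -30/7] = K·y
y = (KᵀK)⁻¹·Kᵀ·(x' − x̄) = [-15]
z = y + H·x̄ = [-15] + [17] = [2]

z = [2]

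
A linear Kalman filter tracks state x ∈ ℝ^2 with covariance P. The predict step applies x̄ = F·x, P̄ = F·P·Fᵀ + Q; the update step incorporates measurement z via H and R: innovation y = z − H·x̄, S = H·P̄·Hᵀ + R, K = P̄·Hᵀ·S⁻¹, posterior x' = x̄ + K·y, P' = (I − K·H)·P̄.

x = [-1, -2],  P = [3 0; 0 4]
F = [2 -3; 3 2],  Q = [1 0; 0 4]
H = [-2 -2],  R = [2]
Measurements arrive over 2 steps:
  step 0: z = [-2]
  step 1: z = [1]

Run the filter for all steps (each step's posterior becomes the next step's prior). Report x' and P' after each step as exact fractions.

step 0: x̄ = F·x = [4, -7]
step 0: P̄ = F·P·Fᵀ + Q = [49 -6; -6 47]
step 0: y = z − H·x̄ = [-8]
step 0: S = H·P̄·Hᵀ + R = [338]
step 0: K = P̄·Hᵀ·S⁻¹ = [-43/169; -41/169]
step 0: x' = x̄ + K·y = [1020/169, -855/169]
step 0: P' = (I − K·H)·P̄ = [4583/169 -4540/169; -4540/169 4581/169]
step 1: x̄ = F·x = [4605/169, 1350/169]
step 1: P̄ = F·P·Fᵀ + Q = [114210/169 22712/169; 22712/169 5767/169]
step 1: y = z − H·x̄ = [12079/169]
step 1: S = H·P̄·Hᵀ + R = [661942/169]
step 1: K = P̄·Hᵀ·S⁻¹ = [-136922/330971; -28479/330971]
step 1: x' = x̄ + K·y = [-767807/330971, 608361/330971]
step 1: P' = (I − K·H)·P̄ = [1804318/330971 -1667396/330971; -1667396/330971 1695875/330971]

step 0: x' = [1020/169, -855/169], P' = [4583/169 -4540/169; -4540/169 4581/169]
step 1: x' = [-767807/330971, 608361/330971], P' = [1804318/330971 -1667396/330971; -1667396/330971 1695875/330971]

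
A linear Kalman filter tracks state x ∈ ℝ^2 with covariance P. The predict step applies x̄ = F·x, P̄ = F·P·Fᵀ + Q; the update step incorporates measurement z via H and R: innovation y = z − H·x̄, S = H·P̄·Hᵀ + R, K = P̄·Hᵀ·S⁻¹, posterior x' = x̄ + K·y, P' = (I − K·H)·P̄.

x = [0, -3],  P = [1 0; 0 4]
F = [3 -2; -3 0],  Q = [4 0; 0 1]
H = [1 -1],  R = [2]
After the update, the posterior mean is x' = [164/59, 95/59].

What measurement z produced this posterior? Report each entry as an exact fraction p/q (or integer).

x̄ = F·x = [6, 0]
P̄ = F·P·Fᵀ + Q = [29 -9; -9 10]
S = H·P̄·Hᵀ + R = [59]
K = P̄·Hᵀ·S⁻¹ = [38/59; -19/59]
x' − x̄ = [-190/59, 95/59] = K·y
y = (KᵀK)⁻¹·Kᵀ·(x' − x̄) = [-5]
z = y + H·x̄ = [-5] + [6] = [1]

z = [1]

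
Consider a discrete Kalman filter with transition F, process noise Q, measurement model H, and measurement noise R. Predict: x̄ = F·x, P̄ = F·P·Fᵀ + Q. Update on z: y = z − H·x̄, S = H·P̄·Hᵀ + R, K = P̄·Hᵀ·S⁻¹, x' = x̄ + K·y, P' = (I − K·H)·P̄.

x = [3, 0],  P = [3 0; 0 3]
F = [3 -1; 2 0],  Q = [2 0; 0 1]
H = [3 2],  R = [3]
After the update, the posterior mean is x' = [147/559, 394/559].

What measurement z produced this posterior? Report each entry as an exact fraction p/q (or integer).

z = [2]

x̄ = F·x = [9, 6]
P̄ = F·P·Fᵀ + Q = [32 18; 18 13]
S = H·P̄·Hᵀ + R = [559]
K = P̄·Hᵀ·S⁻¹ = [132/559; 80/559]
x' − x̄ = [-4884/559, -2960/559] = K·y
y = (KᵀK)⁻¹·Kᵀ·(x' − x̄) = [-37]
z = y + H·x̄ = [-37] + [39] = [2]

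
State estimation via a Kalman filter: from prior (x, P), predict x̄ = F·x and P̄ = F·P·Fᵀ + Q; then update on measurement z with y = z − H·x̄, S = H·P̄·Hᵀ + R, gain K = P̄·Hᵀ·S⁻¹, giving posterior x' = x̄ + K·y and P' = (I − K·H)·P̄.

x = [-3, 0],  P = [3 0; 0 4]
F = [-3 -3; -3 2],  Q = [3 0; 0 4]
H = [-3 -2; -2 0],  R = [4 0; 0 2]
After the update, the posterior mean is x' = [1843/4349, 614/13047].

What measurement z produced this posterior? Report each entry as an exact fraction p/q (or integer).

x̄ = F·x = [9, 9]
P̄ = F·P·Fᵀ + Q = [66 3; 3 47]
S = H·P̄·Hᵀ + R = [822 408; 408 266]
K = P̄·Hᵀ·S⁻¹ = [-34/4349 -2106/4349; -12475/26094 3091/4349]
x' − x̄ = [-37298/4349, -116809/13047] = K·y
y = (KᵀK)⁻¹·Kᵀ·(x' − x̄) = [44, 17]
z = y + H·x̄ = [44, 17] + [-45, -18] = [-1, -1]

z = [-1, -1]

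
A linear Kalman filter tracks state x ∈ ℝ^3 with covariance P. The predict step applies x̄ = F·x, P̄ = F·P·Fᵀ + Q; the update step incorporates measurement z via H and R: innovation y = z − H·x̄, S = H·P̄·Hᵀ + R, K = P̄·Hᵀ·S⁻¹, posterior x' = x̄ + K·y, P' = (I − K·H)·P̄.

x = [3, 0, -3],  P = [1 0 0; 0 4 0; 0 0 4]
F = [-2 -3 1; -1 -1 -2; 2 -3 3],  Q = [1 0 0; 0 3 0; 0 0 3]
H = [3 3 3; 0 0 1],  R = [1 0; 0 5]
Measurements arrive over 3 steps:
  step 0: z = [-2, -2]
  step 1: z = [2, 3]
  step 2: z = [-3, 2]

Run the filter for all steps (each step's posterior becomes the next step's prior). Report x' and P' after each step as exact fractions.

step 0: x̄ = F·x = [-9, 3, -3]
step 0: P̄ = F·P·Fᵀ + Q = [45 6 44; 6 24 -14; 44 -14 79]
step 0: y = z − H·x̄ = [25, 1]
step 0: S = H·P̄·Hᵀ + R = [1981 327; 327 84]
step 0: K = P̄·Hᵀ·S⁻¹ = [3184/19825 -6031/59475; 574/3965 -8686/11895; 109/3965 9914/11895]
step 0: x' = x̄ + K·y = [-302506/59475, 70049/11895, -17596/11895]
step 0: P' = (I − K·H)·P̄ = [219419/59475 -37216/11895 -6031/11895; -37216/11895 16244/2379 -8686/2379; -6031/11895 -8686/2379 9914/2379]
step 1: x̄ = F·x = [-177901/19825, 128221/59475, -1919687/59475]
step 1: P̄ = F·P·Fᵀ + Q = [1343487/19825 -315059/19825 2082398/19825; -315059/19825 433964/59475 -1334083/59475; 2082398/19825 -1334083/59475 12721451/59475]
step 1: y = z − H·x̄ = [2364819/19825, 2098112/59475]
step 1: S = H·P̄·Hᵀ + R = [75385057/19825 17634562/19825; 17634562/19825 13018826/59475]
step 1: K = P̄·Hᵀ·S⁻¹ = [285785052/1222991407 -52223799/111181037; -12550269/1222991407 -13513529/222362074; 12023565/111181037 10869479/20214734]
step 1: x' = x̄ + K·y = [2849775649/1222991407, -1482389206/1222991407, -45439474/111181037]
step 1: P' = (I − K·H)·P̄ = [8688445215/1222991407 -5720874586/1222991407 -261118995/111181037; -5720874586/1222991407 12176626421/2445982814 -67567645/222362074; -261118995/111181037 -67567645/222362074 54347395/20214734]
step 2: x̄ = F·x = [-1752217894/1222991407, -367718015/1222991407, 8647216274/1222991407]
step 2: P̄ = F·P·Fᵀ + Q = [39128081592/1222991407 -10013614736/1222991407 45853790577/1222991407; -10013614736/1222991407 14360658189/2445982814 -5569633297/1222991407; 45853790577/1222991407 -5569633297/1222991407 163681715100/1222991407]
step 2: y = z − H·x̄ = [-23250815316/1222991407, -6201233460/1222991407]
step 2: S = H·P̄·Hᵀ + R = [4872007778555/2445982814 611897617140/1222991407; 611897617140/1222991407 169796672135/1222991407]
step 2: K = P̄·Hᵀ·S⁻¹ = [3313271584662/12823200431735 -8477142822471/12823200431735; -57061246263/2564640086347 607536518243/12823200431735; 244759046856/2564640086347 1590238530636/2564640086347]
step 2: x' = x̄ + K·y = [-38378491440746/12823200431735, -302405248379/2564640086347, 5416808059946/2564640086347]
step 2: P' = (I − K·H)·P̄ = [118795416134307/12823200431735 -75305278160398/12823200431735 -8477142822471/2564640086347; -75305278160398/12823200431735 72172493492078/12823200431735 607536518243/2564640086347; -8477142822471/2564640086347 607536518243/2564640086347 7951192653180/2564640086347]

step 0: x' = [-302506/59475, 70049/11895, -17596/11895], P' = [219419/59475 -37216/11895 -6031/11895; -37216/11895 16244/2379 -8686/2379; -6031/11895 -8686/2379 9914/2379]
step 1: x' = [2849775649/1222991407, -1482389206/1222991407, -45439474/111181037], P' = [8688445215/1222991407 -5720874586/1222991407 -261118995/111181037; -5720874586/1222991407 12176626421/2445982814 -67567645/222362074; -261118995/111181037 -67567645/222362074 54347395/20214734]
step 2: x' = [-38378491440746/12823200431735, -302405248379/2564640086347, 5416808059946/2564640086347], P' = [118795416134307/12823200431735 -75305278160398/12823200431735 -8477142822471/2564640086347; -75305278160398/12823200431735 72172493492078/12823200431735 607536518243/2564640086347; -8477142822471/2564640086347 607536518243/2564640086347 7951192653180/2564640086347]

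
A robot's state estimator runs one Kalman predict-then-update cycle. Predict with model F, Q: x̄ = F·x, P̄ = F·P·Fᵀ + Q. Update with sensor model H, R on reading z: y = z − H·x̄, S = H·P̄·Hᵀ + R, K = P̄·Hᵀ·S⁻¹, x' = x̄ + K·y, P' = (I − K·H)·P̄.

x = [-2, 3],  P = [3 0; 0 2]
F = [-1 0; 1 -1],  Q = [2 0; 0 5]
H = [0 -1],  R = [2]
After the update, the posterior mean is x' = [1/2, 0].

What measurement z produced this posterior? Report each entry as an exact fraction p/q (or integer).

x̄ = F·x = [2, -5]
P̄ = F·P·Fᵀ + Q = [5 -3; -3 10]
S = H·P̄·Hᵀ + R = [12]
K = P̄·Hᵀ·S⁻¹ = [1/4; -5/6]
x' − x̄ = [-3/2, 5] = K·y
y = (KᵀK)⁻¹·Kᵀ·(x' − x̄) = [-6]
z = y + H·x̄ = [-6] + [5] = [-1]

z = [-1]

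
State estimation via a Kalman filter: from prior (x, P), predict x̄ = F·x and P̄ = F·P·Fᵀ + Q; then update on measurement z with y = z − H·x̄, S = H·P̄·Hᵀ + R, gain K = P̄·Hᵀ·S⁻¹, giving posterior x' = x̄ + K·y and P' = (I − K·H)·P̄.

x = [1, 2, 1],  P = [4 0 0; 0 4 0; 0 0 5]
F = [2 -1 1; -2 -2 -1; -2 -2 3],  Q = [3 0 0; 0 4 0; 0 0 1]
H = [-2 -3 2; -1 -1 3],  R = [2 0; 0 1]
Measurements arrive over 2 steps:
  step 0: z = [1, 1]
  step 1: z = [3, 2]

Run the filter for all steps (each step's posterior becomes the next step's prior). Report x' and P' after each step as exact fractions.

step 0: x̄ = F·x = [1, -7, -3]
step 0: P̄ = F·P·Fᵀ + Q = [28 -13 7; -13 41 17; 7 17 78]
step 0: y = z − H·x̄ = [-12, 4]
step 0: S = H·P̄·Hᵀ + R = [379 339; 339 602]
step 0: K = P̄·Hᵀ·S⁻¹ = [-3840/113237 3291/113237; -45723/113237 30074/113237; -16408/113237 48741/113237]
step 0: x' = x̄ + K·y = [172481/113237, -123687/113237, 52149/113237]
step 0: P' = (I − K·H)·P̄ = [3139370/113237 -1789694/113237 450989/113237; -1789694/113237 1070466/113237 -229718/113237; 450989/113237 -229718/113237 90004/113237]
step 1: x̄ = F·x = [520798/113237, -149737/113237, 58859/113237]
step 1: P̄ = F·P·Fᵀ + Q = [23479829/113237 -8501402/113237 -3614602/113237; -8501402/113237 3949828/113237 1366696/113237; -3614602/113237 1366696/113237 789813/113237]
step 1: y = z − H·x̄ = [814378/113237, 420958/113237]
step 1: S = H·P̄·Hᵀ + R = [43353134/113237 34924170/113237; 34924170/113237 31135843/113237]
step 1: K = P̄·Hᵀ·S⁻¹ = [38411073/574629863 -519648723/574629863; -249886026/574629863 439961282/574629863; -64670956/574629863 157755285/574629863]
step 1: x' = x̄ + K·y = [987282682/574629863, -921428619/574629863, 420038367/574629863]
step 1: P' = (I − K·H)·P̄ = [10381138088/574629863 -6113473748/574629863 1249338539/574629863; -6113473748/574629863 3833304816/574629863 -613402550/574629863; 1249338539/574629863 -613402550/574629863 264563758/574629863]

step 0: x' = [172481/113237, -123687/113237, 52149/113237], P' = [3139370/113237 -1789694/113237 450989/113237; -1789694/113237 1070466/113237 -229718/113237; 450989/113237 -229718/113237 90004/113237]
step 1: x' = [987282682/574629863, -921428619/574629863, 420038367/574629863], P' = [10381138088/574629863 -6113473748/574629863 1249338539/574629863; -6113473748/574629863 3833304816/574629863 -613402550/574629863; 1249338539/574629863 -613402550/574629863 264563758/574629863]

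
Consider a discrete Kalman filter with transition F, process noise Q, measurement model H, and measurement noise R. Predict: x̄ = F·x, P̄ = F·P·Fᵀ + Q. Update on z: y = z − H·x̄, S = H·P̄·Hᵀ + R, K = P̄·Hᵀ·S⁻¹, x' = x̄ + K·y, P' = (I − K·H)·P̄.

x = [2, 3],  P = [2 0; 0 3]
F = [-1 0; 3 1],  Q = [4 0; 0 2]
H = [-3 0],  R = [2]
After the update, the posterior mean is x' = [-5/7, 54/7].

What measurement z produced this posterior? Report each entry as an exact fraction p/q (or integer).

x̄ = F·x = [-2, 9]
P̄ = F·P·Fᵀ + Q = [6 -6; -6 23]
S = H·P̄·Hᵀ + R = [56]
K = P̄·Hᵀ·S⁻¹ = [-9/28; 9/28]
x' − x̄ = [9/7, -9/7] = K·y
y = (KᵀK)⁻¹·Kᵀ·(x' − x̄) = [-4]
z = y + H·x̄ = [-4] + [6] = [2]

z = [2]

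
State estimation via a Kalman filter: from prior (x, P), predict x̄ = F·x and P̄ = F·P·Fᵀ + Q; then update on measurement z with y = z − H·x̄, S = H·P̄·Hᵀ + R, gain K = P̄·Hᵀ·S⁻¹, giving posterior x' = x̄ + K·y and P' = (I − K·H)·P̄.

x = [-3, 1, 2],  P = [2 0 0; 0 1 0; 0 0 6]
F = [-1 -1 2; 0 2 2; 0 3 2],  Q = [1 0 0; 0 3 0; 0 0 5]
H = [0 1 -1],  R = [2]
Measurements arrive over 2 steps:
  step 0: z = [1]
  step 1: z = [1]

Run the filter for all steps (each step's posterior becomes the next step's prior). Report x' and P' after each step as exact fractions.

step 0: x̄ = F·x = [6, 6, 7]
step 0: P̄ = F·P·Fᵀ + Q = [28 22 21; 22 31 30; 21 30 38]
step 0: y = z − H·x̄ = [2]
step 0: S = H·P̄·Hᵀ + R = [11]
step 0: K = P̄·Hᵀ·S⁻¹ = [1/11; 1/11; -8/11]
step 0: x' = x̄ + K·y = [68/11, 68/11, 61/11]
step 0: P' = (I − K·H)·P̄ = [307/11 241/11 239/11; 241/11 340/11 338/11; 239/11 338/11 354/11]
step 1: x̄ = F·x = [-14/11, 258/11, 326/11]
step 1: P̄ = F·P·Fᵀ + Q = [248/11 452/11 547/11; 452/11 5513/11 6836/11; 547/11 6836/11 8587/11]
step 1: y = z − H·x̄ = [79/11]
step 1: S = H·P̄·Hᵀ + R = [450/11]
step 1: K = P̄·Hᵀ·S⁻¹ = [-19/90; -147/50; -1751/450]
step 1: x' = x̄ + K·y = [-251/90, 117/50, 761/450]
step 1: P' = (I − K·H)·P̄ = [373/18 157/10 1451/90; 157/10 7379/50 7673/50; 1451/90 7673/50 72559/450]

step 0: x' = [68/11, 68/11, 61/11], P' = [307/11 241/11 239/11; 241/11 340/11 338/11; 239/11 338/11 354/11]
step 1: x' = [-251/90, 117/50, 761/450], P' = [373/18 157/10 1451/90; 157/10 7379/50 7673/50; 1451/90 7673/50 72559/450]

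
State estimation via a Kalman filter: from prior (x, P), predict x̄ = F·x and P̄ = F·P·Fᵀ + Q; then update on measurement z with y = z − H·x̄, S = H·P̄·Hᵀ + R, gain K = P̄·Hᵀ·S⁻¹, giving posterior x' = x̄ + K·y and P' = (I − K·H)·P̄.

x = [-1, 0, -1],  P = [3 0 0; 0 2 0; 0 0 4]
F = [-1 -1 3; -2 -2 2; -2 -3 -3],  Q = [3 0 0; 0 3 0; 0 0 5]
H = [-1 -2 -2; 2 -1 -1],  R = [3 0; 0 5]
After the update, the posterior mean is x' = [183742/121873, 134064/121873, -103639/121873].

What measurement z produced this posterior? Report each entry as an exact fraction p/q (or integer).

z = [-2, 3]

x̄ = F·x = [-2, 0, 5]
P̄ = F·P·Fᵀ + Q = [44 34 -24; 34 39 0; -24 0 71]
S = H·P̄·Hᵀ + R = [527 102; 102 251]
K = P̄·Hᵀ·S⁻¹ = [-24020/121873 2802/7169; -31070/121873 1571/7169; -17480/121873 -2981/7169]
x' − x̄ = [427488/121873, 134064/121873, -713004/121873] = K·y
y = (KᵀK)⁻¹·Kᵀ·(x' − x̄) = [6, 12]
z = y + H·x̄ = [6, 12] + [-8, -9] = [-2, 3]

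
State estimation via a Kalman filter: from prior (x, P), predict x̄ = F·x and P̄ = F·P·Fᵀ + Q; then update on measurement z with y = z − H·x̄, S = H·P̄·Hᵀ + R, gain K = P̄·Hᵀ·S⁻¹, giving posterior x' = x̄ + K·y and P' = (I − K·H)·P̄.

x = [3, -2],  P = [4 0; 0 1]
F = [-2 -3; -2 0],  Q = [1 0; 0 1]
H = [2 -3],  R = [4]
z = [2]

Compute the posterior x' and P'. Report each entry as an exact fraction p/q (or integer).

x' = [-64/69, -110/69]
P' = [1778/69 1180/69; 1180/69 812/69]

x̄ = F·x = [0, -6]
P̄ = F·P·Fᵀ + Q = [26 16; 16 17]
y = z − H·x̄ = [-16]
S = H·P̄·Hᵀ + R = [69]
K = P̄·Hᵀ·S⁻¹ = [4/69; -19/69]
x' = x̄ + K·y = [-64/69, -110/69]
P' = (I − K·H)·P̄ = [1778/69 1180/69; 1180/69 812/69]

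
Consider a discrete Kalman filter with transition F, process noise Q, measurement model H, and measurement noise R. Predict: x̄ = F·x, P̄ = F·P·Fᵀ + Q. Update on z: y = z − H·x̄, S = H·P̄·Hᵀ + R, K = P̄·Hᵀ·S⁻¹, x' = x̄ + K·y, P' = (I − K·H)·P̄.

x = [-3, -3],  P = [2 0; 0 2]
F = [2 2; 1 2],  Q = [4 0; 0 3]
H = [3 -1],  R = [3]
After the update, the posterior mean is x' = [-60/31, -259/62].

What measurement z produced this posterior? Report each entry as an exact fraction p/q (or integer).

z = [-1]

x̄ = F·x = [-12, -9]
P̄ = F·P·Fᵀ + Q = [20 12; 12 13]
S = H·P̄·Hᵀ + R = [124]
K = P̄·Hᵀ·S⁻¹ = [12/31; 23/124]
x' − x̄ = [312/31, 299/62] = K·y
y = (KᵀK)⁻¹·Kᵀ·(x' − x̄) = [26]
z = y + H·x̄ = [26] + [-27] = [-1]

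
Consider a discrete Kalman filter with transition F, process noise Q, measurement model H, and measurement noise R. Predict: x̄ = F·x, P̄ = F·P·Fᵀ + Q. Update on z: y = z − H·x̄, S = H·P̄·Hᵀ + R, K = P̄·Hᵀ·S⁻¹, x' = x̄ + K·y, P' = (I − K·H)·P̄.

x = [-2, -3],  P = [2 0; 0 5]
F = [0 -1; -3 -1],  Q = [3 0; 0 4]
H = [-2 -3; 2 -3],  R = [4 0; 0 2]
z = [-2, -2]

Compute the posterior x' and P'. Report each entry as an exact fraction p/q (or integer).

x' = [1384/14521, 10570/14521]
P' = [5189/14521 1166/14521; 1166/14521 2400/14521]

x̄ = F·x = [3, 9]
P̄ = F·P·Fᵀ + Q = [8 5; 5 27]
y = z − H·x̄ = [31, 19]
S = H·P̄·Hᵀ + R = [339 211; 211 217]
K = P̄·Hᵀ·S⁻¹ = [-3469/14521 3440/14521; -2383/14521 -2434/14521]
x' = x̄ + K·y = [1384/14521, 10570/14521]
P' = (I − K·H)·P̄ = [5189/14521 1166/14521; 1166/14521 2400/14521]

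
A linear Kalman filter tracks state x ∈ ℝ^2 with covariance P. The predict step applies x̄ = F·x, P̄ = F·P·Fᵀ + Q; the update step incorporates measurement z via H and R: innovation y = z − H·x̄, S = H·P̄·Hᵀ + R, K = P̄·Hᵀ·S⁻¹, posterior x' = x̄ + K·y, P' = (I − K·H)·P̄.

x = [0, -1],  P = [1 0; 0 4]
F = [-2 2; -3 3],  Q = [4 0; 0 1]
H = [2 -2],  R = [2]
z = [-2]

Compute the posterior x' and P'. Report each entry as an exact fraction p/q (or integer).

x̄ = F·x = [-2, -3]
P̄ = F·P·Fᵀ + Q = [24 30; 30 46]
y = z − H·x̄ = [-4]
S = H·P̄·Hᵀ + R = [42]
K = P̄·Hᵀ·S⁻¹ = [-2/7; -16/21]
x' = x̄ + K·y = [-6/7, 1/21]
P' = (I − K·H)·P̄ = [144/7 146/7; 146/7 454/21]

x' = [-6/7, 1/21]
P' = [144/7 146/7; 146/7 454/21]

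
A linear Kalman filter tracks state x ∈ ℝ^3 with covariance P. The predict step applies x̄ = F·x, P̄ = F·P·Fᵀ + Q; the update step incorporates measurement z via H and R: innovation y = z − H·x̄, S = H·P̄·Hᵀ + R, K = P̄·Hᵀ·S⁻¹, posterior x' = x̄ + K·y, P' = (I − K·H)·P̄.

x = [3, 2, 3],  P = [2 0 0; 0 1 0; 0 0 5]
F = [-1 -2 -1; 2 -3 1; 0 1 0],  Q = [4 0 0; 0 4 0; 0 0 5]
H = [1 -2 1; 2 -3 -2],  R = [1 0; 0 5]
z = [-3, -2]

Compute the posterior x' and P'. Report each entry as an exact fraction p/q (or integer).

x' = [-12947/2526, -3578/2105, -6934/6315]
P' = [22169/2526 2066/421 1130/1263; 2066/421 6156/2105 1201/2105; 1130/1263 1201/2105 3923/6315]

x̄ = F·x = [-10, 3, 2]
P̄ = F·P·Fᵀ + Q = [15 -3 -2; -3 26 -3; -2 -3 6]
y = z − H·x̄ = [11, 31]
S = H·P̄·Hᵀ + R = [146 192; 192 339]
K = P̄·Hᵀ·S⁻¹ = [-121/842 263/1263; -781/2105 -42/2105; 789/2105 -1471/6315]
x' = x̄ + K·y = [-12947/2526, -3578/2105, -6934/6315]
P' = (I − K·H)·P̄ = [22169/2526 2066/421 1130/1263; 2066/421 6156/2105 1201/2105; 1130/1263 1201/2105 3923/6315]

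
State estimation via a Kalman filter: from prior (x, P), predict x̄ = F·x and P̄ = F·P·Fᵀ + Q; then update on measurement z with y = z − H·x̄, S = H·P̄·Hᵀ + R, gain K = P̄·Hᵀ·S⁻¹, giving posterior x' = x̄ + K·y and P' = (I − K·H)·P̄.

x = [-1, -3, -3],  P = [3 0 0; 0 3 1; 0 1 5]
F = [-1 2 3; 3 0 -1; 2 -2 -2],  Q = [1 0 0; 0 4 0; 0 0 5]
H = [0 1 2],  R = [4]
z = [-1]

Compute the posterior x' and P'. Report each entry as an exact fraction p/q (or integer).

x̄ = F·x = [-14, 0, 10]
P̄ = F·P·Fᵀ + Q = [73 -26 -58; -26 36 30; -58 30 57]
y = z − H·x̄ = [-21]
S = H·P̄·Hᵀ + R = [388]
K = P̄·Hᵀ·S⁻¹ = [-71/194; 24/97; 36/97]
x' = x̄ + K·y = [-1225/194, -504/97, 214/97]
P' = (I − K·H)·P̄ = [2040/97 886/97 -514/97; 886/97 1188/97 -546/97; -514/97 -546/97 345/97]

x' = [-1225/194, -504/97, 214/97]
P' = [2040/97 886/97 -514/97; 886/97 1188/97 -546/97; -514/97 -546/97 345/97]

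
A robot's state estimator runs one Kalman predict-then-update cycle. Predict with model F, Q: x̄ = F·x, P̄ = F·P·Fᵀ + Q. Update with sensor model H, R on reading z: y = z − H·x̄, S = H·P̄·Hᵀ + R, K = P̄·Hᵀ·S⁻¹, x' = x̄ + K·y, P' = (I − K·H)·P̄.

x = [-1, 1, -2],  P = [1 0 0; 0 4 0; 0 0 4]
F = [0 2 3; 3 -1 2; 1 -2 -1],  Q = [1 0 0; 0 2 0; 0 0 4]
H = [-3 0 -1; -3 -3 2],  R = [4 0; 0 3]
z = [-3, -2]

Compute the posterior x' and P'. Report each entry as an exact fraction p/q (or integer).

x̄ = F·x = [-4, -8, -1]
P̄ = F·P·Fᵀ + Q = [53 16 -28; 16 31 3; -28 3 25]
y = z − H·x̄ = [-16, -36]
S = H·P̄·Hᵀ + R = [338 664; 664 1447]
K = P̄·Hᵀ·S⁻¹ = [-2985/9638 -191/4819; 15843/48190 -5883/24095; 2373/48190 1537/24095]
x' = x̄ + K·y = [11480/4819, -107716/24095, -98411/24095]
P' = (I − K·H)·P̄ = [19313/9638 -49597/9638 -45999/9638; -49597/9638 713473/48190 680583/48190; -45999/9638 680583/48190 680493/48190]

x' = [11480/4819, -107716/24095, -98411/24095]
P' = [19313/9638 -49597/9638 -45999/9638; -49597/9638 713473/48190 680583/48190; -45999/9638 680583/48190 680493/48190]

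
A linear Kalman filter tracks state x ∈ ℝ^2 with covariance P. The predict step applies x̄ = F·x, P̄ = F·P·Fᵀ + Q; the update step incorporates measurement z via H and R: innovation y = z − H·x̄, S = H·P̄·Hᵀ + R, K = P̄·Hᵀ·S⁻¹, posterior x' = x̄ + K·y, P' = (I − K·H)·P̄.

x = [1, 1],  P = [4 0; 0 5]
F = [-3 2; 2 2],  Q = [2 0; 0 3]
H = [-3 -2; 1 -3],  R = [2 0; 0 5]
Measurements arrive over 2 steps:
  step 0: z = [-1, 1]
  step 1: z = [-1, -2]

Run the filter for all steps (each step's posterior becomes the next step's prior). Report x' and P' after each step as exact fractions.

step 0: x' = [7384/17237, -216/1567], P' = [10741/34474 -613/3134; -613/3134 602/1567]
step 1: x' = [-3002122/21612483, 38165503/57633288], P' = [6374914/21612483 -1262429/7204161; -1262429/7204161 6758647/19211096]

step 0: x̄ = F·x = [-1, 4]
step 0: P̄ = F·P·Fᵀ + Q = [58 -4; -4 39]
step 0: y = z − H·x̄ = [4, 14]
step 0: S = H·P̄·Hᵀ + R = [632 32; 32 438]
step 0: K = P̄·Hᵀ·S⁻¹ = [-18737/68948 3097/17237; -569/6268 -845/3134]
step 0: x' = x̄ + K·y = [7384/17237, -216/1567]
step 0: P' = (I − K·H)·P̄ = [10741/34474 -613/3134; -613/3134 602/1567]
step 1: x̄ = F·x = [-26904/17237, 10016/17237]
step 1: P̄ = F·P·Fᵀ + Q = [299509/34474 1008/17237; 1008/17237 72709/17237]
step 1: y = z − H·x̄ = [-77917/17237, 22478/17237]
step 1: S = H·P̄·Hᵀ + R = [3370393/34474 -11907/34474; -11907/34474 1768545/34474]
step 1: K = P̄·Hᵀ·S⁻¹ = [-641676/2401387 3547355/21612483; -1708931/19211096 -14185451/57633288]
step 1: x' = x̄ + K·y = [-3002122/21612483, 38165503/57633288]
step 1: P' = (I − K·H)·P̄ = [6374914/21612483 -1262429/7204161; -1262429/7204161 6758647/19211096]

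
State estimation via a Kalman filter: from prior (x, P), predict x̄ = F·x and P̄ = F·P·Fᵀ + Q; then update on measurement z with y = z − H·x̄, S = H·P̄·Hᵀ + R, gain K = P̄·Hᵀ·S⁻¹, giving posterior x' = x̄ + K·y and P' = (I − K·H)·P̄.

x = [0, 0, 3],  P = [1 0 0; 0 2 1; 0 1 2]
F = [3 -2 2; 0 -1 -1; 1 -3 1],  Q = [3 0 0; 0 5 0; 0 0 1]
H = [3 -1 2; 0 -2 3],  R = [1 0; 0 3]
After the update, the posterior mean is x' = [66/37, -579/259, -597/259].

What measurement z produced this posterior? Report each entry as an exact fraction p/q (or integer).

z = [3, -3]

x̄ = F·x = [6, -3, 3]
P̄ = F·P·Fᵀ + Q = [20 0 11; 0 11 6; 11 6 16]
S = H·P̄·Hᵀ + R = [364 175; 175 119]
K = P̄·Hᵀ·S⁻¹ = [569/1813 -334/1813; 117/1813 -233/1813; 103/1813 397/1813]
x' − x̄ = [-156/37, 198/259, -1374/259] = K·y
y = (KᵀK)⁻¹·Kᵀ·(x' − x̄) = [-24, -18]
z = y + H·x̄ = [-24, -18] + [27, 15] = [3, -3]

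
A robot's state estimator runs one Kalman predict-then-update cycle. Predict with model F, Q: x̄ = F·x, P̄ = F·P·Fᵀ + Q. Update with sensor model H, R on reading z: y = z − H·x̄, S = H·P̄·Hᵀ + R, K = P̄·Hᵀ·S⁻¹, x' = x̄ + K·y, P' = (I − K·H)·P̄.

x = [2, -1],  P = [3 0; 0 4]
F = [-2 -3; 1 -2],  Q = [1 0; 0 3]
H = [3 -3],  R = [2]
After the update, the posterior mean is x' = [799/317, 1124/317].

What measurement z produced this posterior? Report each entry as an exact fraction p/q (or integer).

x̄ = F·x = [-1, 4]
P̄ = F·P·Fᵀ + Q = [49 18; 18 22]
S = H·P̄·Hᵀ + R = [317]
K = P̄·Hᵀ·S⁻¹ = [93/317; -12/317]
x' − x̄ = [1116/317, -144/317] = K·y
y = (KᵀK)⁻¹·Kᵀ·(x' − x̄) = [12]
z = y + H·x̄ = [12] + [-15] = [-3]

z = [-3]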